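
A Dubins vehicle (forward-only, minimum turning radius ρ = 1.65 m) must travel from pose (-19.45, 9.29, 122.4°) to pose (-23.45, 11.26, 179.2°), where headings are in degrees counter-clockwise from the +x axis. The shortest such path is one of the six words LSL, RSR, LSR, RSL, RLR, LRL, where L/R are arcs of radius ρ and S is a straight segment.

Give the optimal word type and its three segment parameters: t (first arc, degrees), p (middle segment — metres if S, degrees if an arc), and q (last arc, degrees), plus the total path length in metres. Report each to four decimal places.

Let ψ = atan2(Δy, Δx) = atan2(1.97, -4.00) = 153.7798° be the start→goal bearing.
Normalize: d = |goal − start| / ρ = 4.458800/1.65 = 2.702303, α = (θ_start − ψ) mod 360° = 328.6202° = 5.735505 rad, β = (θ_goal − ψ) mod 360° = 25.4202° = 0.443667 rad.
Common terms: sin α = -0.520708, cos α = 0.853735, sin β = 0.429254, cos β = 0.903184, cos(α−β) = 0.547563, d² = 7.302443. Work in radians in the unit-radius frame; every candidate has L = ρ·(t + p + q).
LSL: p² = 2 + d² − 2cos(α−β) + 2d(sin α − sin β) = 3.073144; p = √p² = 1.753038; φ = atan2(cos β − cos α, d + sin α − sin β) = 0.028211 rad; t = (φ − α) mod 2π = 0.575891 rad, q = (β − φ) mod 2π = 0.415456 rad → L = 1.65·(0.575891 + 1.753038 + 0.415456) = 1.65·2.744385 = 4.528236 m
RSR: p² = 2 + d² − 2cos(α−β) + 2d(sin β − sin α) = 13.341488; p = √p² = 3.652600; φ = atan2(cos α − cos β, d − sin α + sin β) = -0.013538 rad; t = (α − φ) mod 2π = 5.749044 rad, q = (φ − β) mod 2π = 5.825980 rad → L = 1.65·(5.749044 + 3.652600 + 5.825980) = 1.65·15.227624 = 25.125579 m
LSR: p² = d² − 2 + 2cos(α−β) + 2d(sin α + sin β) = 5.903298; p = √p² = 2.429670; φ = atan2(−cos α − cos β, d + sin α + sin β) − atan2(−2, p) = 0.096376 rad; t = (φ − α) mod 2π = 0.644056 rad, q = (φ − β) mod 2π = 5.935895 rad → L = 1.65·(0.644056 + 2.429670 + 5.935895) = 1.65·9.009621 = 14.865875 m
RSL: p² = d² − 2 + 2cos(α−β) − 2d(sin α + sin β) = 6.891840; p = √p² = 2.625231; φ = atan2(cos α + cos β, d − sin α − sin β) − atan2(2, p) = -0.089655 rad; t = (α − φ) mod 2π = 5.825160 rad, q = (β − φ) mod 2π = 0.533322 rad → L = 1.65·(5.825160 + 2.625231 + 0.533322) = 1.65·8.983713 = 14.823126 m
RLR: c = (6 − d² + 2cos(α−β) + 2d(sin α − sin β))/8 = -0.667686; p = 2π − arccos c = 3.981293 rad; φ = atan2(cos α − cos β, d − sin α + sin β) = -0.013538 rad; t = (α − φ + p/2) mod 2π = 1.456505 rad, q = (α − β − t + p) mod 2π = 1.533441 rad → L = 1.65·(1.456505 + 3.981293 + 1.533441) = 1.65·6.971239 = 11.502544 m
LRL: c = (6 − d² + 2cos(α−β) − 2d(sin α − sin β))/8 = 0.615857; p = 2π − arccos c = 5.375862 rad; φ = atan2(cos β − cos α, d + sin α − sin β) = 0.028211 rad; t = (φ − α + p/2) mod 2π = 3.263822 rad, q = (β − α − t + p) mod 2π = 3.103387 rad → L = 1.65·(3.263822 + 5.375862 + 3.103387) = 1.65·11.743072 = 19.376068 m
Shortest: LSL with L = 4.528236 m ≈ 4.5282 m
Convert LSL to answer units (arcs ×180/π): t = 0.575891·180/π = 32.9961°, p = ρ·p = 1.65·1.753038 = 2.8925 m, q = 0.415456·180/π = 23.8039°, L = 4.5282 m.

LSL: t = 32.9961°, p = 2.8925 m, q = 23.8039°, L = 4.5282 m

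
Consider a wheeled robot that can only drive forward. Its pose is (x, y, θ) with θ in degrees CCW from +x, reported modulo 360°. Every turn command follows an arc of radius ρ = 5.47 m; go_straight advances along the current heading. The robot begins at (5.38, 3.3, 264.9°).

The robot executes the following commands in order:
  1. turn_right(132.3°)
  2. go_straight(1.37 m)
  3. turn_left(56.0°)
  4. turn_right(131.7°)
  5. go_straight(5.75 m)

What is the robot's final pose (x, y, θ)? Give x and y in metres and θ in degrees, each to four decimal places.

set_pose: (x, y, θ) = (5.3800, 3.3000, 264.9000°), ρ = 5.47
turn_right(132.3°): centre at ρ to the right, rotate −132.3° → (-4.0948, 0.0837, 132.6000°)
go_straight(1.37): x += 1.37·cos θ, y += 1.37·sin θ → (-5.0221, 1.0922, 132.6000°)
turn_left(56.0°): centre at ρ to the left, rotate +56.0° → (-9.8665, 2.7982, 188.6000°)
turn_right(131.7°): centre at ρ to the right, rotate −131.7° → (-15.2668, 11.1939, 56.9000°)
go_straight(5.75): x += 5.75·cos θ, y += 5.75·sin θ → (-12.1267, 16.0107, 56.9000°)

(-12.1267, 16.0107, 56.9000°)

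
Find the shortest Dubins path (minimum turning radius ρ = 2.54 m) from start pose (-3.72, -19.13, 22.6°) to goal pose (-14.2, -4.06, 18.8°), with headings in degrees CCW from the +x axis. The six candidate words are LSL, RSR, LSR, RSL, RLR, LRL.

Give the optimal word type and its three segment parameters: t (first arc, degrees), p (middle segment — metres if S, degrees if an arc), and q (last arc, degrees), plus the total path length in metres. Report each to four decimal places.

Let ψ = atan2(Δy, Δx) = atan2(15.07, -10.48) = 124.8156° be the start→goal bearing.
Normalize: d = |goal − start| / ρ = 18.355797/2.54 = 7.226692, α = (θ_start − ψ) mod 360° = 257.7844° = 4.499187 rad, β = (θ_goal − ψ) mod 360° = 253.9844° = 4.432864 rad.
Common terms: sin α = -0.977358, cos α = -0.211591, sin β = -0.961187, cos β = -0.275899, cos(α−β) = 0.997801, d² = 52.225076. Work in radians in the unit-radius frame; every candidate has L = ρ·(t + p + q).
LSL: p² = 2 + d² − 2cos(α−β) + 2d(sin α − sin β) = 51.995737; p = √p² = 7.210807; φ = atan2(cos β − cos α, d + sin α − sin β) = -0.008918 rad; t = (φ − α) mod 2π = 1.775080 rad, q = (β − φ) mod 2π = 4.441783 rad → L = 2.54·(1.775080 + 7.210807 + 4.441783) = 2.54·13.427670 = 34.106281 m
RSR: p² = 2 + d² − 2cos(α−β) + 2d(sin β − sin α) = 52.463209; p = √p² = 7.243149; φ = atan2(cos α − cos β, d − sin α + sin β) = 0.008879 rad; t = (α − φ) mod 2π = 4.490308 rad, q = (φ − β) mod 2π = 1.859199 rad → L = 2.54·(4.490308 + 7.243149 + 1.859199) = 2.54·13.592657 = 34.525349 m
LSR: p² = d² − 2 + 2cos(α−β) + 2d(sin α + sin β) = 24.202142; p = √p² = 4.919567; φ = atan2(−cos α − cos β, d + sin α + sin β) − atan2(−2, p) = 0.478057 rad; t = (φ − α) mod 2π = 2.262055 rad, q = (φ − β) mod 2π = 2.328378 rad → L = 2.54·(2.262055 + 4.919567 + 2.328378) = 2.54·9.510000 = 24.155401 m
RSL: p² = d² − 2 + 2cos(α−β) − 2d(sin α + sin β) = 80.239216; p = √p² = 8.957634; φ = atan2(cos α + cos β, d − sin α − sin β) − atan2(2, p) = -0.272809 rad; t = (α − φ) mod 2π = 4.771996 rad, q = (β − φ) mod 2π = 4.705674 rad → L = 2.54·(4.771996 + 8.957634 + 4.705674) = 2.54·18.435304 = 46.825673 m
RLR: c = (6 − d² + 2cos(α−β) + 2d(sin α − sin β))/8 = -5.557901, |c| > 1 → infeasible
LRL: c = (6 − d² + 2cos(α−β) − 2d(sin α − sin β))/8 = -5.499467, |c| > 1 → infeasible
Shortest: LSR with L = 24.155401 m ≈ 24.1554 m
Convert LSR to answer units (arcs ×180/π): t = 2.262055·180/π = 129.6062°, p = ρ·p = 2.54·4.919567 = 12.4957 m, q = 2.328378·180/π = 133.4062°, L = 24.1554 m.

LSR: t = 129.6062°, p = 12.4957 m, q = 133.4062°, L = 24.1554 m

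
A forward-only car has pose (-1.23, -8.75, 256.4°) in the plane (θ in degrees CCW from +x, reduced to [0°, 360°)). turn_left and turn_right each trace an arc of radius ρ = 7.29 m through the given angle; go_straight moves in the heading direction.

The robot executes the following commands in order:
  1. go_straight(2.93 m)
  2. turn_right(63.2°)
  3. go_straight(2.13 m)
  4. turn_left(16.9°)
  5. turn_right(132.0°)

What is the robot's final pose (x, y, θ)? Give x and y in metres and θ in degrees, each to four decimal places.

set_pose: (x, y, θ) = (-1.2300, -8.7500, 256.4000°), ρ = 7.29
go_straight(2.93): x += 2.93·cos θ, y += 2.93·sin θ → (-1.9190, -11.5978, 256.4000°)
turn_right(63.2°): centre at ρ to the right, rotate −63.2° → (-7.3399, -16.9810, 193.2000°)
go_straight(2.13): x += 2.13·cos θ, y += 2.13·sin θ → (-9.4136, -17.4674, 193.2000°)
turn_left(16.9°): centre at ρ to the left, rotate +16.9° → (-11.4049, -18.2579, 210.1000°)
turn_right(132.0°): centre at ρ to the right, rotate −132.0° → (-22.1943, -10.4477, 78.1000°)

(-22.1943, -10.4477, 78.1000°)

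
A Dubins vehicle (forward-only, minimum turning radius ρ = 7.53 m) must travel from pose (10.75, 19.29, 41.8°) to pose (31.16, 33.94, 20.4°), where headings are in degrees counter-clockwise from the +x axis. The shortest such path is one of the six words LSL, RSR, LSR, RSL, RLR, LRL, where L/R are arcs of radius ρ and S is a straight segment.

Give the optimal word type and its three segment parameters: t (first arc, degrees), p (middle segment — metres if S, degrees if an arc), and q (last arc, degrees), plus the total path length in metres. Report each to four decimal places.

RSR: t = 5.5583°, p = 22.3374 m, q = 15.8417°, L = 25.1498 m

Let ψ = atan2(Δy, Δx) = atan2(14.65, 20.41) = 35.6702° be the start→goal bearing.
Normalize: d = |goal − start| / ρ = 25.123507/7.53 = 3.336455, α = (θ_start − ψ) mod 360° = 6.1298° = 0.106985 rad, β = (θ_goal − ψ) mod 360° = 344.7298° = 6.016669 rad.
Common terms: sin α = 0.106781, cos α = 0.994283, sin β = -0.263372, cos β = 0.964694, cos(α−β) = 0.931056, d² = 11.131933. Work in radians in the unit-radius frame; every candidate has L = ρ·(t + p + q).
LSL: p² = 2 + d² − 2cos(α−β) + 2d(sin α − sin β) = 13.739816; p = √p² = 3.706726; φ = atan2(cos β − cos α, d + sin α − sin β) = -0.007982 rad; t = (φ − α) mod 2π = 6.168218 rad, q = (β − φ) mod 2π = 6.024652 rad → L = 7.53·(6.168218 + 3.706726 + 6.024652) = 7.53·15.899596 = 119.723957 m
RSR: p² = 2 + d² − 2cos(α−β) + 2d(sin β − sin α) = 8.799826; p = √p² = 2.966450; φ = atan2(cos α − cos β, d − sin α + sin β) = 0.009974 rad; t = (α − φ) mod 2π = 0.097010 rad, q = (φ − β) mod 2π = 0.276490 rad → L = 7.53·(0.097010 + 2.966450 + 0.276490) = 7.53·3.339951 = 25.149828 m
LSR: p² = d² − 2 + 2cos(α−β) + 2d(sin α + sin β) = 9.949125; p = √p² = 3.154223; φ = atan2(−cos α − cos β, d + sin α + sin β) − atan2(−2, p) = 0.012953 rad; t = (φ − α) mod 2π = 6.189154 rad, q = (φ − β) mod 2π = 0.279469 rad → L = 7.53·(6.189154 + 3.154223 + 0.279469) = 7.53·9.622846 = 72.460028 m
RSL: p² = d² − 2 + 2cos(α−β) − 2d(sin α + sin β) = 12.038964; p = √p² = 3.469721; φ = atan2(cos α + cos β, d − sin α − sin β) − atan2(2, p) = -0.011783 rad; t = (α − φ) mod 2π = 0.118768 rad, q = (β − φ) mod 2π = 6.028453 rad → L = 7.53·(0.118768 + 3.469721 + 6.028453) = 7.53·9.616942 = 72.415572 m
RLR: c = (6 − d² + 2cos(α−β) + 2d(sin α − sin β))/8 = -0.099978; p = 2π − arccos c = 4.612243 rad; φ = atan2(cos α − cos β, d − sin α + sin β) = 0.009974 rad; t = (α − φ + p/2) mod 2π = 2.403132 rad, q = (α − β − t + p) mod 2π = 2.582612 rad → L = 7.53·(2.403132 + 4.612243 + 2.582612) = 7.53·9.597987 = 72.272844 m
LRL: c = (6 − d² + 2cos(α−β) − 2d(sin α − sin β))/8 = -0.717477; p = 2π − arccos c = 3.912215 rad; φ = atan2(cos β − cos α, d + sin α − sin β) = -0.007982 rad; t = (φ − α + p/2) mod 2π = 1.841141 rad, q = (β − α − t + p) mod 2π = 1.697574 rad → L = 7.53·(1.841141 + 3.912215 + 1.697574) = 7.53·7.450930 = 56.105507 m
Shortest: RSR with L = 25.149828 m ≈ 25.1498 m
Convert RSR to answer units (arcs ×180/π): t = 0.097010·180/π = 5.5583°, p = ρ·p = 7.53·2.966450 = 22.3374 m, q = 0.276490·180/π = 15.8417°, L = 25.1498 m.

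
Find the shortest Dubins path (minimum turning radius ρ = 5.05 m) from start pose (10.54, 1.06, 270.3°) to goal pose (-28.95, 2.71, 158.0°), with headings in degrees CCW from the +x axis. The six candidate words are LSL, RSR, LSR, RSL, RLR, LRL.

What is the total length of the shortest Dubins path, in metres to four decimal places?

43.0616 m

Let ψ = atan2(Δy, Δx) = atan2(1.65, -39.49) = 177.6074° be the start→goal bearing.
Normalize: d = |goal − start| / ρ = 39.524456/5.05 = 7.826625, α = (θ_start − ψ) mod 360° = 92.6926° = 1.617791 rad, β = (θ_goal − ψ) mod 360° = 340.3926° = 5.940971 rad.
Common terms: sin α = 0.998896, cos α = -0.046977, sin β = -0.335574, cos β = 0.942014, cos(α−β) = -0.379456, d² = 61.256057. Work in radians in the unit-radius frame; every candidate has L = ρ·(t + p + q).
LSL: p² = 2 + d² − 2cos(α−β) + 2d(sin α − sin β) = 84.903754; p = √p² = 9.214323; φ = atan2(cos β − cos α, d + sin α − sin β) = 0.107539 rad; t = (φ − α) mod 2π = 4.772934 rad, q = (β − φ) mod 2π = 5.833432 rad → L = 5.05·(4.772934 + 9.214323 + 5.833432) = 5.05·19.820689 = 100.094480 m
RSR: p² = 2 + d² − 2cos(α−β) + 2d(sin β − sin α) = 43.126185; p = √p² = 6.567053; φ = atan2(cos α − cos β, d − sin α + sin β) = -0.151174 rad; t = (α − φ) mod 2π = 1.768965 rad, q = (φ − β) mod 2π = 0.191040 rad → L = 5.05·(1.768965 + 6.567053 + 0.191040) = 5.05·8.527058 = 43.061642 m
LSR: p² = d² − 2 + 2cos(α−β) + 2d(sin α + sin β) = 68.880297; p = √p² = 8.299415; φ = atan2(−cos α − cos β, d + sin α + sin β) − atan2(−2, p) = 0.131437 rad; t = (φ − α) mod 2π = 4.796832 rad, q = (φ − β) mod 2π = 0.473651 rad → L = 5.05·(4.796832 + 8.299415 + 0.473651) = 5.05·13.569898 = 68.527985 m
RSL: p² = d² − 2 + 2cos(α−β) − 2d(sin α + sin β) = 48.113993; p = √p² = 6.936425; φ = atan2(cos α + cos β, d − sin α − sin β) − atan2(2, p) = -0.156416 rad; t = (α − φ) mod 2π = 1.774206 rad, q = (β − φ) mod 2π = 6.097387 rad → L = 5.05·(1.774206 + 6.936425 + 6.097387) = 5.05·14.808019 = 74.780494 m
RLR: c = (6 − d² + 2cos(α−β) + 2d(sin α − sin β))/8 = -4.390773, |c| > 1 → infeasible
LRL: c = (6 − d² + 2cos(α−β) − 2d(sin α − sin β))/8 = -9.612969, |c| > 1 → infeasible
Shortest: RSR with L = 43.061642 m ≈ 43.0616 m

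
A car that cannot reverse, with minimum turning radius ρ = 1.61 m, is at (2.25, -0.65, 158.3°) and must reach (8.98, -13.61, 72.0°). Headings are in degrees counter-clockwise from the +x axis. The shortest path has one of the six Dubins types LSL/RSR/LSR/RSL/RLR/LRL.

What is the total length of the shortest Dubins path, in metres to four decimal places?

Let ψ = atan2(Δy, Δx) = atan2(-12.96, 6.73) = -62.5576° be the start→goal bearing.
Normalize: d = |goal − start| / ρ = 14.603236/1.61 = 9.070333, α = (θ_start − ψ) mod 360° = 220.8576° = 3.854692 rad, β = (θ_goal − ψ) mod 360° = 134.5576° = 2.348473 rad.
Common terms: sin α = -0.654181, cos α = -0.756338, sin β = 0.712546, cos β = -0.701626, cos(α−β) = 0.064532, d² = 82.270939. Work in radians in the unit-radius frame; every candidate has L = ρ·(t + p + q).
LSL: p² = 2 + d² − 2cos(α−β) + 2d(sin α − sin β) = 59.348541; p = √p² = 7.703800; φ = atan2(cos β − cos α, d + sin α − sin β) = 0.007102 rad; t = (φ − α) mod 2π = 2.435595 rad, q = (β − φ) mod 2π = 2.341371 rad → L = 1.61·(2.435595 + 7.703800 + 2.341371) = 1.61·12.480767 = 20.094034 m
RSR: p² = 2 + d² − 2cos(α−β) + 2d(sin β − sin α) = 108.935207; p = √p² = 10.437203; φ = atan2(cos α − cos β, d − sin α + sin β) = -0.005242 rad; t = (α − φ) mod 2π = 3.859934 rad, q = (φ − β) mod 2π = 3.929470 rad → L = 1.61·(3.859934 + 10.437203 + 3.929470) = 1.61·18.226607 = 29.344838 m
LSR: p² = d² − 2 + 2cos(α−β) + 2d(sin α + sin β) = 81.458771; p = √p² = 9.025451; φ = atan2(−cos α − cos β, d + sin α + sin β) − atan2(−2, p) = 0.376446 rad; t = (φ − α) mod 2π = 2.804939 rad, q = (φ − β) mod 2π = 4.311159 rad → L = 1.61·(2.804939 + 9.025451 + 4.311159) = 1.61·16.141549 = 25.987894 m
RSL: p² = d² − 2 + 2cos(α−β) − 2d(sin α + sin β) = 79.341235; p = √p² = 8.907370; φ = atan2(cos α + cos β, d − sin α − sin β) − atan2(2, p) = -0.381261 rad; t = (α − φ) mod 2π = 4.235953 rad, q = (β − φ) mod 2π = 2.729734 rad → L = 1.61·(4.235953 + 8.907370 + 2.729734) = 1.61·15.873057 = 25.555622 m
RLR: c = (6 − d² + 2cos(α−β) + 2d(sin α − sin β))/8 = -12.616901, |c| > 1 → infeasible
LRL: c = (6 − d² + 2cos(α−β) − 2d(sin α − sin β))/8 = -6.418568, |c| > 1 → infeasible
Shortest: LSL with L = 20.094034 m ≈ 20.0940 m

20.0940 m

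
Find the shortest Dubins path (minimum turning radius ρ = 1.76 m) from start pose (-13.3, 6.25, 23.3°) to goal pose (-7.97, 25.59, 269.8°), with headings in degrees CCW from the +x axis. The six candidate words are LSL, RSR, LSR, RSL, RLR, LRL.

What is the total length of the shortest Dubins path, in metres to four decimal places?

25.3296 m

Let ψ = atan2(Δy, Δx) = atan2(19.34, 5.33) = 74.5921° be the start→goal bearing.
Normalize: d = |goal − start| / ρ = 20.061019/1.76 = 11.398306, α = (θ_start − ψ) mod 360° = 308.7079° = 5.387970 rad, β = (θ_goal − ψ) mod 360° = 195.2079° = 3.407021 rad.
Common terms: sin α = -0.780344, cos α = 0.625351, sin β = -0.262323, cos β = -0.964980, cos(α−β) = -0.398749, d² = 129.921391. Work in radians in the unit-radius frame; every candidate has L = ρ·(t + p + q).
LSL: p² = 2 + d² − 2cos(α−β) + 2d(sin α − sin β) = 120.909756; p = √p² = 10.995897; φ = atan2(cos β − cos α, d + sin α − sin β) = -0.145138 rad; t = (φ − α) mod 2π = 0.750077 rad, q = (β − φ) mod 2π = 3.552159 rad → L = 1.76·(0.750077 + 10.995897 + 3.552159) = 1.76·15.298134 = 26.924716 m
RSR: p² = 2 + d² − 2cos(α−β) + 2d(sin β − sin α) = 144.528022; p = √p² = 12.021981; φ = atan2(cos α − cos β, d − sin α + sin β) = 0.132674 rad; t = (α − φ) mod 2π = 5.255295 rad, q = (φ − β) mod 2π = 3.008839 rad → L = 1.76·(5.255295 + 12.021981 + 3.008839) = 1.76·20.286115 = 35.703562 m
LSR: p² = d² − 2 + 2cos(α−β) + 2d(sin α + sin β) = 103.354627; p = √p² = 10.166348; φ = atan2(−cos α − cos β, d + sin α + sin β) − atan2(−2, p) = 0.227032 rad; t = (φ − α) mod 2π = 1.122247 rad, q = (φ − β) mod 2π = 3.103196 rad → L = 1.76·(1.122247 + 10.166348 + 3.103196) = 1.76·14.391791 = 25.329553 m
RSL: p² = d² − 2 + 2cos(α−β) − 2d(sin α + sin β) = 150.893158; p = √p² = 12.283858; φ = atan2(cos α + cos β, d − sin α − sin β) − atan2(2, p) = -0.188692 rad; t = (α − φ) mod 2π = 5.576661 rad, q = (β − φ) mod 2π = 3.595713 rad → L = 1.76·(5.576661 + 12.283858 + 3.595713) = 1.76·21.456231 = 37.762967 m
RLR: c = (6 − d² + 2cos(α−β) + 2d(sin α − sin β))/8 = -17.066003, |c| > 1 → infeasible
LRL: c = (6 − d² + 2cos(α−β) − 2d(sin α − sin β))/8 = -14.113719, |c| > 1 → infeasible
Shortest: LSR with L = 25.329553 m ≈ 25.3296 m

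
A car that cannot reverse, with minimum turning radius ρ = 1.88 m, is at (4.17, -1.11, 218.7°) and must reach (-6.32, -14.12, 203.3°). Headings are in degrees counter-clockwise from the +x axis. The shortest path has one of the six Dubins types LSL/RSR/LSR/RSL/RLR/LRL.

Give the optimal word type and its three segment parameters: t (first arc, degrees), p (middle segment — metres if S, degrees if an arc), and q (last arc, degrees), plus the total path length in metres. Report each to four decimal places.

LSR: t = 13.3929°, p = 15.3689 m, q = 28.7929°, L = 16.7531 m

Let ψ = atan2(Δy, Δx) = atan2(-13.01, -10.49) = -128.8793° be the start→goal bearing.
Normalize: d = |goal − start| / ρ = 16.712277/1.88 = 8.889509, α = (θ_start − ψ) mod 360° = 347.5793° = 6.066404 rad, β = (θ_goal − ψ) mod 360° = 332.1793° = 5.797623 rad.
Common terms: sin α = -0.215088, cos α = 0.976595, sin β = -0.466706, cos β = 0.884413, cos(α−β) = 0.964095, d² = 79.023370. Work in radians in the unit-radius frame; every candidate has L = ρ·(t + p + q).
LSL: p² = 2 + d² − 2cos(α−β) + 2d(sin α − sin β) = 83.568702; p = √p² = 9.141592; φ = atan2(cos β − cos α, d + sin α − sin β) = -0.010084 rad; t = (φ − α) mod 2π = 0.206698 rad, q = (β − φ) mod 2π = 5.807707 rad → L = 1.88·(0.206698 + 9.141592 + 5.807707) = 1.88·15.155996 = 28.493273 m
RSR: p² = 2 + d² − 2cos(α−β) + 2d(sin β − sin α) = 74.621657; p = √p² = 8.638383; φ = atan2(cos α − cos β, d − sin α + sin β) = 0.010671 rad; t = (α − φ) mod 2π = 6.055732 rad, q = (φ − β) mod 2π = 0.496234 rad → L = 1.88·(6.055732 + 8.638383 + 0.496234) = 1.88·15.190349 = 28.557856 m
LSR: p² = d² − 2 + 2cos(α−β) + 2d(sin α + sin β) = 66.829945; p = √p² = 8.174958; φ = atan2(−cos α − cos β, d + sin α + sin β) − atan2(−2, p) = 0.016968 rad; t = (φ − α) mod 2π = 0.233749 rad, q = (φ − β) mod 2π = 0.502530 rad → L = 1.88·(0.233749 + 8.174958 + 0.502530) = 1.88·8.911238 = 16.753127 m
RSL: p² = d² − 2 + 2cos(α−β) − 2d(sin α + sin β) = 91.073177; p = √p² = 9.543227; φ = atan2(cos α + cos β, d − sin α − sin β) − atan2(2, p) = -0.014543 rad; t = (α − φ) mod 2π = 6.080947 rad, q = (β − φ) mod 2π = 5.812166 rad → L = 1.88·(6.080947 + 9.543227 + 5.812166) = 1.88·21.436339 = 40.300318 m
RLR: c = (6 − d² + 2cos(α−β) + 2d(sin α − sin β))/8 = -8.327707, |c| > 1 → infeasible
LRL: c = (6 − d² + 2cos(α−β) − 2d(sin α − sin β))/8 = -9.446088, |c| > 1 → infeasible
Shortest: LSR with L = 16.753127 m ≈ 16.7531 m
Convert LSR to answer units (arcs ×180/π): t = 0.233749·180/π = 13.3929°, p = ρ·p = 1.88·8.174958 = 15.3689 m, q = 0.502530·180/π = 28.7929°, L = 16.7531 m.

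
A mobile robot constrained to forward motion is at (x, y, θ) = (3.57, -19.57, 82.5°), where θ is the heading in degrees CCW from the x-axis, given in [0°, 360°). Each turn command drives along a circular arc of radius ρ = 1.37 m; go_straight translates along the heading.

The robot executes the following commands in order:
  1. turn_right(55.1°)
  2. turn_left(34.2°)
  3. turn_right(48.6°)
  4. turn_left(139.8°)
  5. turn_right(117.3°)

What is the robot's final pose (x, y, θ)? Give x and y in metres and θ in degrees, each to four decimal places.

(5.9181, -12.3973, 35.5000°)

set_pose: (x, y, θ) = (3.5700, -19.5700, 82.5000°), ρ = 1.37
turn_right(55.1°): centre at ρ to the right, rotate −55.1° → (4.2978, -18.5325, 27.4000°)
turn_left(34.2°): centre at ρ to the left, rotate +34.2° → (4.8725, -17.9678, 61.6000°)
turn_right(48.6°): centre at ρ to the right, rotate −48.6° → (5.7694, -17.2845, 13.0000°)
turn_left(139.8°): centre at ρ to the left, rotate +139.8° → (6.0874, -14.7311, 152.8000°)
turn_right(117.3°): centre at ρ to the right, rotate −117.3° → (5.9181, -12.3973, 35.5000°)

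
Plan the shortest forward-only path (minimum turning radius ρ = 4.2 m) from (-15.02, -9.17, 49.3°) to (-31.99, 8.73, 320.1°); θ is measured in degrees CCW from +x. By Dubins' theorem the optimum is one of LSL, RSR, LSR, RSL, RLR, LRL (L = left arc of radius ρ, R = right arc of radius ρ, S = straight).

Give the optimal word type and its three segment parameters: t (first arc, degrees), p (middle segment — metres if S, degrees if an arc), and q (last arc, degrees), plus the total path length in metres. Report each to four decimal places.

Let ψ = atan2(Δy, Δx) = atan2(17.90, -16.97) = 133.4723° be the start→goal bearing.
Normalize: d = |goal − start| / ρ = 24.665581/4.2 = 5.872757, α = (θ_start − ψ) mod 360° = 275.8277° = 4.814102 rad, β = (θ_goal − ψ) mod 360° = 186.6277° = 3.257269 rad.
Common terms: sin α = -0.994832, cos α = 0.101538, sin β = -0.115418, cos β = -0.993317, cos(α−β) = 0.013962, d² = 34.489280. Work in radians in the unit-radius frame; every candidate has L = ρ·(t + p + q).
LSL: p² = 2 + d² − 2cos(α−β) + 2d(sin α − sin β) = 26.132191; p = √p² = 5.111966; φ = atan2(cos β − cos α, d + sin α − sin β) = -0.215847 rad; t = (φ − α) mod 2π = 1.253236 rad, q = (β − φ) mod 2π = 3.473116 rad → L = 4.2·(1.253236 + 5.111966 + 3.473116) = 4.2·9.838317 = 41.320932 m
RSR: p² = 2 + d² − 2cos(α−β) + 2d(sin β − sin α) = 46.790520; p = √p² = 6.840360; φ = atan2(cos α − cos β, d − sin α + sin β) = 0.160750 rad; t = (α − φ) mod 2π = 4.653353 rad, q = (φ − β) mod 2π = 3.186666 rad → L = 4.2·(4.653353 + 6.840360 + 3.186666) = 4.2·14.680379 = 61.657590 m
LSR: p² = d² − 2 + 2cos(α−β) + 2d(sin α + sin β) = 19.476749; p = √p² = 4.413247; φ = atan2(−cos α − cos β, d + sin α + sin β) − atan2(−2, p) = 0.610602 rad; t = (φ − α) mod 2π = 2.079685 rad, q = (φ − β) mod 2π = 3.636519 rad → L = 4.2·(2.079685 + 4.413247 + 3.636519) = 4.2·10.129452 = 42.543697 m
RSL: p² = d² − 2 + 2cos(α−β) − 2d(sin α + sin β) = 45.557660; p = √p² = 6.749641; φ = atan2(cos α + cos β, d − sin α − sin β) − atan2(2, p) = -0.415089 rad; t = (α − φ) mod 2π = 5.229192 rad, q = (β − φ) mod 2π = 3.672358 rad → L = 4.2·(5.229192 + 6.749641 + 3.672358) = 4.2·15.651191 = 65.735003 m
RLR: c = (6 − d² + 2cos(α−β) + 2d(sin α − sin β))/8 = -4.848815, |c| > 1 → infeasible
LRL: c = (6 − d² + 2cos(α−β) − 2d(sin α − sin β))/8 = -2.266524, |c| > 1 → infeasible
Shortest: LSL with L = 41.320932 m ≈ 41.3209 m
Convert LSL to answer units (arcs ×180/π): t = 1.253236·180/π = 71.8051°, p = ρ·p = 4.2·5.111966 = 21.4703 m, q = 3.473116·180/π = 198.9949°, L = 41.3209 m.

LSL: t = 71.8051°, p = 21.4703 m, q = 198.9949°, L = 41.3209 m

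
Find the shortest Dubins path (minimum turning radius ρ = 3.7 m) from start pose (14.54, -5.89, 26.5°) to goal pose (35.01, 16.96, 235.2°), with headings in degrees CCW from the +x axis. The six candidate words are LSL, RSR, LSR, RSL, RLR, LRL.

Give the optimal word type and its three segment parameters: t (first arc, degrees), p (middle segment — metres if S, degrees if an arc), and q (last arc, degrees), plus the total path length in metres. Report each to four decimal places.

LSR: t = 36.9643°, p = 27.8949 m, q = 188.2643°, L = 42.4396 m

Let ψ = atan2(Δy, Δx) = atan2(22.85, 20.47) = 48.1447° be the start→goal bearing.
Normalize: d = |goal − start| / ρ = 30.678061/3.7 = 8.291368, α = (θ_start − ψ) mod 360° = 338.3553° = 5.905415 rad, β = (θ_goal − ψ) mod 360° = 187.0553° = 3.264731 rad.
Common terms: sin α = -0.368849, cos α = 0.929489, sin β = -0.122828, cos β = -0.992428, cos(α−β) = -0.877146, d² = 68.746779. Work in radians in the unit-radius frame; every candidate has L = ρ·(t + p + q).
LSL: p² = 2 + d² − 2cos(α−β) + 2d(sin α − sin β) = 68.421362; p = √p² = 8.271721; φ = atan2(cos β − cos α, d + sin α − sin β) = -0.234491 rad; t = (φ − α) mod 2π = 0.143280 rad, q = (β − φ) mod 2π = 3.499222 rad → L = 3.7·(0.143280 + 8.271721 + 3.499222) = 3.7·11.914223 = 44.082624 m
RSR: p² = 2 + d² − 2cos(α−β) + 2d(sin β − sin α) = 76.580780; p = √p² = 8.751045; φ = atan2(cos α − cos β, d − sin α + sin β) = 0.221426 rad; t = (α − φ) mod 2π = 5.683988 rad, q = (φ − β) mod 2π = 3.239880 rad → L = 3.7·(5.683988 + 8.751045 + 3.239880) = 3.7·17.674913 = 65.397178 m
LSR: p² = d² − 2 + 2cos(α−β) + 2d(sin α + sin β) = 56.839135; p = √p² = 7.539173; φ = atan2(−cos α − cos β, d + sin α + sin β) − atan2(−2, p) = 0.267378 rad; t = (φ − α) mod 2π = 0.645148 rad, q = (φ − β) mod 2π = 3.285831 rad → L = 3.7·(0.645148 + 7.539173 + 3.285831) = 3.7·11.470153 = 42.439566 m
RSL: p² = d² − 2 + 2cos(α−β) − 2d(sin α + sin β) = 73.145838; p = √p² = 8.552534; φ = atan2(cos α + cos β, d − sin α − sin β) − atan2(2, p) = -0.236887 rad; t = (α − φ) mod 2π = 6.142301 rad, q = (β − φ) mod 2π = 3.501618 rad → L = 3.7·(6.142301 + 8.552534 + 3.501618) = 3.7·18.196453 = 67.326877 m
RLR: c = (6 − d² + 2cos(α−β) + 2d(sin α − sin β))/8 = -8.572597, |c| > 1 → infeasible
LRL: c = (6 − d² + 2cos(α−β) − 2d(sin α − sin β))/8 = -7.552670, |c| > 1 → infeasible
Shortest: LSR with L = 42.439566 m ≈ 42.4396 m
Convert LSR to answer units (arcs ×180/π): t = 0.645148·180/π = 36.9643°, p = ρ·p = 3.7·7.539173 = 27.8949 m, q = 3.285831·180/π = 188.2643°, L = 42.4396 m.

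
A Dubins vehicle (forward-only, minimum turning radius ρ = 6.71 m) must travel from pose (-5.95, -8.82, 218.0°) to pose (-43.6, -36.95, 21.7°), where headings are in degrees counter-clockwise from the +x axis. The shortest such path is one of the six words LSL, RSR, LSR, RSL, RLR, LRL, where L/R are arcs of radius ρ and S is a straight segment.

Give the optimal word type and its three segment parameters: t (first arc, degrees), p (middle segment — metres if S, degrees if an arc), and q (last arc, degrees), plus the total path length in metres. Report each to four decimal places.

RSL: t = 18.2512°, p = 43.0676 m, q = 181.9512°, L = 66.5136 m

Let ψ = atan2(Δy, Δx) = atan2(-28.13, -37.65) = -143.2349° be the start→goal bearing.
Normalize: d = |goal − start| / ρ = 46.998079/6.71 = 7.004185, α = (θ_start − ψ) mod 360° = 1.2349° = 0.021554 rad, β = (θ_goal − ψ) mod 360° = 164.9349° = 2.878658 rad.
Common terms: sin α = 0.021552, cos α = 0.999768, sin β = 0.259916, cos β = -0.965631, cos(α−β) = -0.959805, d² = 49.058602. Work in radians in the unit-radius frame; every candidate has L = ρ·(t + p + q).
LSL: p² = 2 + d² − 2cos(α−β) + 2d(sin α − sin β) = 49.639130; p = √p² = 7.045504; φ = atan2(cos β − cos α, d + sin α − sin β) = -0.282709 rad; t = (φ − α) mod 2π = 5.978923 rad, q = (β − φ) mod 2π = 3.161367 rad → L = 6.71·(5.978923 + 7.045504 + 3.161367) = 6.71·16.185794 = 108.606675 m
RSR: p² = 2 + d² − 2cos(α−β) + 2d(sin β − sin α) = 56.317295; p = √p² = 7.504485; φ = atan2(cos α − cos β, d − sin α + sin β) = 0.264987 rad; t = (α − φ) mod 2π = 6.039752 rad, q = (φ − β) mod 2π = 3.669514 rad → L = 6.71·(6.039752 + 7.504485 + 3.669514) = 6.71·17.213752 = 115.504273 m
LSR: p² = d² − 2 + 2cos(α−β) + 2d(sin α + sin β) = 49.081896; p = √p² = 7.005847; φ = atan2(−cos α − cos β, d + sin α + sin β) − atan2(−2, p) = 0.273394 rad; t = (φ − α) mod 2π = 0.251840 rad, q = (φ − β) mod 2π = 3.677921 rad → L = 6.71·(0.251840 + 7.005847 + 3.677921) = 6.71·10.935608 = 73.377933 m
RSL: p² = d² − 2 + 2cos(α−β) − 2d(sin α + sin β) = 41.196086; p = √p² = 6.418418; φ = atan2(cos α + cos β, d − sin α − sin β) − atan2(2, p) = -0.296990 rad; t = (α − φ) mod 2π = 0.318544 rad, q = (β − φ) mod 2π = 3.175648 rad → L = 6.71·(0.318544 + 6.418418 + 3.175648) = 6.71·9.912609 = 66.513610 m
RLR: c = (6 − d² + 2cos(α−β) + 2d(sin α − sin β))/8 = -6.039662, |c| > 1 → infeasible
LRL: c = (6 − d² + 2cos(α−β) − 2d(sin α − sin β))/8 = -5.204891, |c| > 1 → infeasible
Shortest: RSL with L = 66.513610 m ≈ 66.5136 m
Convert RSL to answer units (arcs ×180/π): t = 0.318544·180/π = 18.2512°, p = ρ·p = 6.71·6.418418 = 43.0676 m, q = 3.175648·180/π = 181.9512°, L = 66.5136 m.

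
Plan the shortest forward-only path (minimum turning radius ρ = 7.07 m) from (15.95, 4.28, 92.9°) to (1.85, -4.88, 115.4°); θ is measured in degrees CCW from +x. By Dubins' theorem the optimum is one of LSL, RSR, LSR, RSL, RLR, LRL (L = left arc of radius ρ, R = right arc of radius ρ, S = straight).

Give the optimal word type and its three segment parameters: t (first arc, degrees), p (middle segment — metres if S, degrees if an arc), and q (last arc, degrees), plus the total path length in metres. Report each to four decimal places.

RSR: t = 249.2012°, p = 16.1350 m, q = 88.2988°, L = 57.7808 m

Let ψ = atan2(Δy, Δx) = atan2(-9.16, -14.10) = -146.9904° be the start→goal bearing.
Normalize: d = |goal − start| / ρ = 16.814149/7.07 = 2.378239, α = (θ_start − ψ) mod 360° = 239.8904° = 4.186878 rad, β = (θ_goal − ψ) mod 360° = 262.3904° = 4.579577 rad.
Common terms: sin α = -0.865068, cos α = -0.501655, sin β = -0.991193, cos β = -0.132422, cos(α−β) = 0.923880, d² = 5.656020. Work in radians in the unit-radius frame; every candidate has L = ρ·(t + p + q).
LSL: p² = 2 + d² − 2cos(α−β) + 2d(sin α − sin β) = 6.408176; p = √p² = 2.531438; φ = atan2(cos β − cos α, d + sin α − sin β) = 0.146381 rad; t = (φ − α) mod 2π = 2.242689 rad, q = (β − φ) mod 2π = 4.433195 rad → L = 7.07·(2.242689 + 2.531438 + 4.433195) = 7.07·9.207322 = 65.095766 m
RSR: p² = 2 + d² − 2cos(α−β) + 2d(sin β − sin α) = 5.208346; p = √p² = 2.282180; φ = atan2(cos α − cos β, d − sin α + sin β) = -0.162504 rad; t = (α − φ) mod 2π = 4.349382 rad, q = (φ − β) mod 2π = 1.541105 rad → L = 7.07·(4.349382 + 2.282180 + 1.541105) = 7.07·8.172666 = 57.780751 m
LSR: p² = d² − 2 + 2cos(α−β) + 2d(sin α + sin β) = -3.325485 < 0 → infeasible
RSL: p² = d² − 2 + 2cos(α−β) − 2d(sin α + sin β) = 14.333043; p = √p² = 3.785901; φ = atan2(cos α + cos β, d − sin α − sin β) − atan2(2, p) = -0.634648 rad; t = (α − φ) mod 2π = 4.821526 rad, q = (β − φ) mod 2π = 5.214225 rad → L = 7.07·(4.821526 + 3.785901 + 5.214225) = 7.07·13.821651 = 97.719073 m
RLR: c = (6 − d² + 2cos(α−β) + 2d(sin α − sin β))/8 = 0.348957; p = 2π − arccos c = 5.068847 rad; φ = atan2(cos α − cos β, d − sin α + sin β) = -0.162504 rad; t = (α − φ + p/2) mod 2π = 0.600620 rad, q = (α − β − t + p) mod 2π = 4.075528 rad → L = 7.07·(0.600620 + 5.068847 + 4.075528) = 7.07·9.744994 = 68.897108 m
LRL: c = (6 − d² + 2cos(α−β) − 2d(sin α − sin β))/8 = 0.198978; p = 2π − arccos c = 4.912704 rad; φ = atan2(cos β − cos α, d + sin α − sin β) = 0.146381 rad; t = (φ − α + p/2) mod 2π = 4.699041 rad, q = (β − α − t + p) mod 2π = 0.606362 rad → L = 7.07·(4.699041 + 4.912704 + 0.606362) = 7.07·10.218107 = 72.242016 m
Shortest: RSR with L = 57.780751 m ≈ 57.7808 m
Convert RSR to answer units (arcs ×180/π): t = 4.349382·180/π = 249.2012°, p = ρ·p = 7.07·2.282180 = 16.1350 m, q = 1.541105·180/π = 88.2988°, L = 57.7808 m.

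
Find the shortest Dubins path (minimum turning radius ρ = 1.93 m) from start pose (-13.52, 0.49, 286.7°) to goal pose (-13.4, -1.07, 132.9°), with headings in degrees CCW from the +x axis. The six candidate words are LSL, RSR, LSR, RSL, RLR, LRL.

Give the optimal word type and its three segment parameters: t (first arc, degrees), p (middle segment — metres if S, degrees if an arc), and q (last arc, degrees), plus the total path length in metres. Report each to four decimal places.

RLR: t = 75.3895°, p = 307.7983°, q = 26.2088°, L = 13.7905 m

Let ψ = atan2(Δy, Δx) = atan2(-1.56, 0.12) = -85.6013° be the start→goal bearing.
Normalize: d = |goal − start| / ρ = 1.564609/1.93 = 0.810678, α = (θ_start − ψ) mod 360° = 12.3013° = 0.214698 rad, β = (θ_goal − ψ) mod 360° = 218.5013° = 3.813567 rad.
Common terms: sin α = 0.213052, cos α = 0.977041, sin β = -0.622532, cos β = -0.782594, cos(α−β) = -0.897258, d² = 0.657199. Work in radians in the unit-radius frame; every candidate has L = ρ·(t + p + q).
LSL: p² = 2 + d² − 2cos(α−β) + 2d(sin α − sin β) = 5.806496; p = √p² = 2.409667; φ = atan2(cos β − cos α, d + sin α − sin β) = -0.818673 rad; t = (φ − α) mod 2π = 5.249814 rad, q = (β − φ) mod 2π = 4.632240 rad → L = 1.93·(5.249814 + 2.409667 + 4.632240) = 1.93·12.291721 = 23.723022 m
RSR: p² = 2 + d² − 2cos(α−β) + 2d(sin β − sin α) = 3.096935; p = √p² = 1.759811; φ = atan2(cos α − cos β, d − sin α + sin β) = 1.584950 rad; t = (α − φ) mod 2π = 4.912934 rad, q = (φ − β) mod 2π = 4.054568 rad → L = 1.93·(4.912934 + 1.759811 + 4.054568) = 1.93·10.727313 = 20.703714 m
LSR: p² = d² − 2 + 2cos(α−β) + 2d(sin α + sin β) = -3.801231 < 0 → infeasible
RSL: p² = d² − 2 + 2cos(α−β) − 2d(sin α + sin β) = -2.473405 < 0 → infeasible
RLR: c = (6 − d² + 2cos(α−β) + 2d(sin α − sin β))/8 = 0.612883; p = 2π − arccos c = 5.372093 rad; φ = atan2(cos α − cos β, d − sin α + sin β) = 1.584950 rad; t = (α − φ + p/2) mod 2π = 1.315795 rad, q = (α − β − t + p) mod 2π = 0.457429 rad → L = 1.93·(1.315795 + 5.372093 + 0.457429) = 1.93·7.145317 = 13.790462 m
LRL: c = (6 − d² + 2cos(α−β) − 2d(sin α − sin β))/8 = 0.274188; p = 2π − arccos c = 4.990134 rad; φ = atan2(cos β − cos α, d + sin α − sin β) = -0.818673 rad; t = (φ − α + p/2) mod 2π = 1.461696 rad, q = (β − α − t + p) mod 2π = 0.844122 rad → L = 1.93·(1.461696 + 4.990134 + 0.844122) = 1.93·7.295952 = 14.081187 m
Shortest: RLR with L = 13.790462 m ≈ 13.7905 m
Convert RLR to answer units (arcs ×180/π): t = 1.315795·180/π = 75.3895°, p = 5.372093·180/π = 307.7983°, q = 0.457429·180/π = 26.2088°, L = 13.7905 m.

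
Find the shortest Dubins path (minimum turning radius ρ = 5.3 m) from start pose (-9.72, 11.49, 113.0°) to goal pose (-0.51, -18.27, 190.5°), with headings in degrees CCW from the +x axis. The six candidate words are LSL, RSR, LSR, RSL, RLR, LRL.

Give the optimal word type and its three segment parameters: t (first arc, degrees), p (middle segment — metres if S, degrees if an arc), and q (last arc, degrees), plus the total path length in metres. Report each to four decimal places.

RSR: t = 195.7944°, p = 26.8315 m, q = 86.7056°, L = 52.9635 m

Let ψ = atan2(Δy, Δx) = atan2(-29.76, 9.21) = -72.8040° be the start→goal bearing.
Normalize: d = |goal − start| / ρ = 31.152555/5.3 = 5.877841, α = (θ_start − ψ) mod 360° = 185.8040° = 3.242891 rad, β = (θ_goal − ψ) mod 360° = 263.3040° = 4.595521 rad.
Common terms: sin α = -0.101125, cos α = -0.994874, sin β = -0.993179, cos β = -0.116602, cos(α−β) = 0.216440, d² = 34.549010. Work in radians in the unit-radius frame; every candidate has L = ρ·(t + p + q).
LSL: p² = 2 + d² − 2cos(α−β) + 2d(sin α − sin β) = 46.602828; p = √p² = 6.826626; φ = atan2(cos β − cos α, d + sin α − sin β) = 0.129011 rad; t = (φ − α) mod 2π = 3.169306 rad, q = (β − φ) mod 2π = 4.466510 rad → L = 5.3·(3.169306 + 6.826626 + 4.466510) = 5.3·14.462442 = 76.650942 m
RSR: p² = 2 + d² − 2cos(α−β) + 2d(sin β − sin α) = 25.629434; p = √p² = 5.062552; φ = atan2(cos α − cos β, d − sin α + sin β) = -0.174366 rad; t = (α − φ) mod 2π = 3.417257 rad, q = (φ − β) mod 2π = 1.513298 rad → L = 5.3·(3.417257 + 5.062552 + 1.513298) = 5.3·9.993107 = 52.963469 m
LSR: p² = d² − 2 + 2cos(α−β) + 2d(sin α + sin β) = 20.117601; p = √p² = 4.485265; φ = atan2(−cos α − cos β, d + sin α + sin β) − atan2(−2, p) = 0.647746 rad; t = (φ − α) mod 2π = 3.688041 rad, q = (φ − β) mod 2π = 2.335410 rad → L = 5.3·(3.688041 + 4.485265 + 2.335410) = 5.3·10.508716 = 55.696194 m
RSL: p² = d² − 2 + 2cos(α−β) − 2d(sin α + sin β) = 45.846178; p = √p² = 6.770981; φ = atan2(cos α + cos β, d − sin α − sin β) − atan2(2, p) = -0.445298 rad; t = (α − φ) mod 2π = 3.688189 rad, q = (β − φ) mod 2π = 5.040819 rad → L = 5.3·(3.688189 + 6.770981 + 5.040819) = 5.3·15.499988 = 82.149936 m
RLR: c = (6 − d² + 2cos(α−β) + 2d(sin α − sin β))/8 = -2.203679, |c| > 1 → infeasible
LRL: c = (6 − d² + 2cos(α−β) − 2d(sin α − sin β))/8 = -4.825353, |c| > 1 → infeasible
Shortest: RSR with L = 52.963469 m ≈ 52.9635 m
Convert RSR to answer units (arcs ×180/π): t = 3.417257·180/π = 195.7944°, p = ρ·p = 5.3·5.062552 = 26.8315 m, q = 1.513298·180/π = 86.7056°, L = 52.9635 m.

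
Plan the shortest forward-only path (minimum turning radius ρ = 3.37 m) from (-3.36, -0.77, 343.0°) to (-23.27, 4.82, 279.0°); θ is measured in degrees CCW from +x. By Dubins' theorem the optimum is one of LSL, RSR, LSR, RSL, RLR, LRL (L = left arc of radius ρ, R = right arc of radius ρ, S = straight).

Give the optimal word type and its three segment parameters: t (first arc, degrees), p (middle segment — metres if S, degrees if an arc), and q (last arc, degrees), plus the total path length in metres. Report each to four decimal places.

LSL: t = 187.6436°, p = 17.8036 m, q = 108.3564°, L = 35.2136 m

Let ψ = atan2(Δy, Δx) = atan2(5.59, -19.91) = 164.3172° be the start→goal bearing.
Normalize: d = |goal − start| / ρ = 20.679850/3.37 = 6.136454, α = (θ_start − ψ) mod 360° = 178.6828° = 3.118603 rad, β = (θ_goal − ψ) mod 360° = 114.6828° = 2.001592 rad.
Common terms: sin α = 0.022987, cos α = -0.999736, sin β = 0.908634, cos β = -0.417594, cos(α−β) = 0.438371, d² = 37.656068. Work in radians in the unit-radius frame; every candidate has L = ρ·(t + p + q).
LSL: p² = 2 + d² − 2cos(α−β) + 2d(sin α − sin β) = 27.909872; p = √p² = 5.282979; φ = atan2(cos β − cos α, d + sin α − sin β) = 0.110416 rad; t = (φ − α) mod 2π = 3.274998 rad, q = (β − φ) mod 2π = 1.891176 rad → L = 3.37·(3.274998 + 5.282979 + 1.891176) = 3.37·10.449154 = 35.213649 m
RSR: p² = 2 + d² − 2cos(α−β) + 2d(sin β − sin α) = 49.648779; p = √p² = 7.046189; φ = atan2(cos α − cos β, d − sin α + sin β) = -0.082712 rad; t = (α − φ) mod 2π = 3.201315 rad, q = (φ − β) mod 2π = 4.198881 rad → L = 3.37·(3.201315 + 7.046189 + 4.198881) = 3.37·14.446385 = 48.684318 m
LSR: p² = d² − 2 + 2cos(α−β) + 2d(sin α + sin β) = 47.966510; p = √p² = 6.925786; φ = atan2(−cos α − cos β, d + sin α + sin β) − atan2(−2, p) = 0.479029 rad; t = (φ − α) mod 2π = 3.643611 rad, q = (φ − β) mod 2π = 4.760622 rad → L = 3.37·(3.643611 + 6.925786 + 4.760622) = 3.37·15.330018 = 51.662162 m
RSL: p² = d² − 2 + 2cos(α−β) − 2d(sin α + sin β) = 25.099111; p = √p² = 5.009901; φ = atan2(cos α + cos β, d − sin α − sin β) − atan2(2, p) = -0.645689 rad; t = (α − φ) mod 2π = 3.764292 rad, q = (β − φ) mod 2π = 2.647281 rad → L = 3.37·(3.764292 + 5.009901 + 2.647281) = 3.37·11.421474 = 38.490368 m
RLR: c = (6 − d² + 2cos(α−β) + 2d(sin α − sin β))/8 = -5.206097, |c| > 1 → infeasible
LRL: c = (6 − d² + 2cos(α−β) − 2d(sin α − sin β))/8 = -2.488734, |c| > 1 → infeasible
Shortest: LSL with L = 35.213649 m ≈ 35.2136 m
Convert LSL to answer units (arcs ×180/π): t = 3.274998·180/π = 187.6436°, p = ρ·p = 3.37·5.282979 = 17.8036 m, q = 1.891176·180/π = 108.3564°, L = 35.2136 m.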